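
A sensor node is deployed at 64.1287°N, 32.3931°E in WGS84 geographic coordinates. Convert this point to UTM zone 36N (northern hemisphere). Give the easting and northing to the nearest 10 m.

E 470450 m, N 7111500 m

Zone 36 central meridian λ₀ = 6×36 − 183 = 33°; Δλ = -0.6069°.
Transverse Mercator on WGS84 with k₀ = 0.9996 gives E = 470452.158 m, N = 7111496.495 m.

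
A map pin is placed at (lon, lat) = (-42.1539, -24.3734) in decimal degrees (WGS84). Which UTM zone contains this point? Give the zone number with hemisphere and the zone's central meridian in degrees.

Zone 23S, central meridian -45°

UTM zone = ⌊(λ + 180)/6⌋ + 1; -42.1539° ∈ [-48°, -42°) → zone 23.
Hemisphere: S (φ < 0).
Central meridian λ₀ = 6×23 − 183 = -45°.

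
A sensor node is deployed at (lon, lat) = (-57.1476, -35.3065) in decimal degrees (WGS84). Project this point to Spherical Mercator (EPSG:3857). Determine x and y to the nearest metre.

x -6361642 m, y -4205612 m

Web Mercator is spherical with R = a = 6378137 m.
x = R·λ = 6378137 × -0.997413780 = -6361641.732 m.
y = R·ln tan(π/4 + φ/2) = 6378137 × -0.659379326 = -4205611.673 m.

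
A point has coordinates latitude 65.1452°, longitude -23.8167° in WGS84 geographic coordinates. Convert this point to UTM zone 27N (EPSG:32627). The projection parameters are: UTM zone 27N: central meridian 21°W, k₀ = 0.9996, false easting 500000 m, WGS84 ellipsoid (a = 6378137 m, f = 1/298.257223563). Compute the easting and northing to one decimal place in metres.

Zone 27 central meridian λ₀ = 6×27 − 183 = -21°; Δλ = -2.8167°.
Transverse Mercator on WGS84 with k₀ = 0.9996 gives E = 367929.671 m, N = 7227583.441 m.

E 367929.7 m, N 7227583.4 m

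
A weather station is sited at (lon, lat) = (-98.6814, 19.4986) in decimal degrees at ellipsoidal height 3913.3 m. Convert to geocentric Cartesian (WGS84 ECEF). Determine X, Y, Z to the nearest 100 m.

WGS84: a = 6378137 m, e² = 0.006694380; N(φ) = a/√(1−e²sin²φ) = 6380516.840 m.
X = (N+h)·cosφ·cosλ = -908398.803 m; Y = (N+h)·cosφ·sinλ = -5949329.007 m; Z = (N(1−e²)+h)·sinφ = 2116762.409 m.

X -908400 m, Y -5949300 m, Z 2116800 m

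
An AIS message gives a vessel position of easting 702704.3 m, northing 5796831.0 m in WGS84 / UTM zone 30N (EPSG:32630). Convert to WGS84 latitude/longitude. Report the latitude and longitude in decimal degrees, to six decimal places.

Zone 30N: λ₀ = -3°, k₀ = 0.9996, false easting 500000 m.
Meridian distance M = (N − FN)/k₀ = 5799150.7 m.
Inverse transverse Mercator on WGS84 gives φ = 52.28439960°, λ = -0.02809995°.

lat 52.284400°, lon -0.028100°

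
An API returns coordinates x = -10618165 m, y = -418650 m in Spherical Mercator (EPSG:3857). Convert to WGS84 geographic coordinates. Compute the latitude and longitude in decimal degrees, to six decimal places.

lat -3.758099°, lon -95.384599°

R = 6378137 m. λ = x/R = -95.38459909°.
φ = 2·arctan(exp(y/R)) − 90° = 2·arctan(0.93647) − 90° = -3.75809935°.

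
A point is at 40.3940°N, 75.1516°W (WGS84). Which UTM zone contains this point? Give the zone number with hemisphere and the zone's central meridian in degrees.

Zone 18N, central meridian -75°

UTM zone = ⌊(λ + 180)/6⌋ + 1; -75.1516° ∈ [-78°, -72°) → zone 18.
Hemisphere: N (φ ≥ 0).
Central meridian λ₀ = 6×18 − 183 = -75°.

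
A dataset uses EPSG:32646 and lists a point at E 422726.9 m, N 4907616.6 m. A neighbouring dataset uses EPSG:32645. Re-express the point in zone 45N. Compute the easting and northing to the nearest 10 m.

UTM 46N → geographic: φ = 44.31770002°, λ = 92.03099946°.
UTM 45N (λ₀ = 87°) forward: E = 901209.945 m, N = 4919482.404 m.

E 901210 m, N 4919480 m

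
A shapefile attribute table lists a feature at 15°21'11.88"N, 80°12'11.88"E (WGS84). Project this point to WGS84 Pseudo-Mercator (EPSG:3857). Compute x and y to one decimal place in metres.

x 8928190.5 m, y 1729950.6 m

Web Mercator is spherical with R = a = 6378137 m.
x = R·λ = 6378137 × 1.399811656 = 8928190.516 m.
y = R·ln tan(π/4 + φ/2) = 6378137 × 0.271231338 = 1729950.631 m.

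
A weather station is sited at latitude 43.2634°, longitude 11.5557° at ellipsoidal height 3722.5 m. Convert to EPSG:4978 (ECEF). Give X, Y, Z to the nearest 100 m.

X 4560300 m, Y 932400 m, Z 4351400 m

WGS84: a = 6378137 m, e² = 0.006694380; N(φ) = a/√(1−e²sin²φ) = 6388188.455 m.
X = (N+h)·cosφ·cosλ = 4560310.040 m; Y = (N+h)·cosφ·sinλ = 932423.283 m; Z = (N(1−e²)+h)·sinφ = 4351408.278 m.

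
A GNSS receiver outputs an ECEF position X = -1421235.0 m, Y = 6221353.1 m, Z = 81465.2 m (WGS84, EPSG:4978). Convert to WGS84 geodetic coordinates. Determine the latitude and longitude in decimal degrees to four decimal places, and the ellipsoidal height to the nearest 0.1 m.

λ = atan2(Y, X) = 102.86809963°; p = √(X²+Y²) = 6381625.4 m.
Bowring's method on WGS84 (a = 6378137 m, b = 6356752.314 m) gives φ = 0.73630001°, h = 4011.901 m.

lat 0.7363°, lon 102.8681°, h 4011.9 m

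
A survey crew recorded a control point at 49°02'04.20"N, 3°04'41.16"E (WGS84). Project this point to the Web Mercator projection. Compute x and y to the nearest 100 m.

x 342700 m, y 6280700 m

Web Mercator is spherical with R = a = 6378137 m.
x = R·λ = 6378137 × 0.053722980 = 342652.525 m.
y = R·ln tan(π/4 + φ/2) = 6378137 × 0.984726002 = 6280717.351 m.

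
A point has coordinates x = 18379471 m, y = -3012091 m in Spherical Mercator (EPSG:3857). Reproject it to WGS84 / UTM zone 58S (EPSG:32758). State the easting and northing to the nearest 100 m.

E 510600 m, N 7112700 m

Web Mercator inverse (R = 6378137 m) → φ = -26.10499624°, λ = 165.10559713°.
UTM 58S forward: E = 510558.506 m, N = 7112684.125 m.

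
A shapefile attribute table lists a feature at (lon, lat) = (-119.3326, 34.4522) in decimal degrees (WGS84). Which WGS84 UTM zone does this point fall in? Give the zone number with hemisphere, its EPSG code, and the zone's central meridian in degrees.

Zone 11N (EPSG:32611), central meridian -117°

UTM zone = ⌊(λ + 180)/6⌋ + 1; -119.3326° ∈ [-120°, -114°) → zone 11.
Hemisphere: N (φ ≥ 0).
Central meridian λ₀ = 6×11 − 183 = -117°.
EPSG code: 32611.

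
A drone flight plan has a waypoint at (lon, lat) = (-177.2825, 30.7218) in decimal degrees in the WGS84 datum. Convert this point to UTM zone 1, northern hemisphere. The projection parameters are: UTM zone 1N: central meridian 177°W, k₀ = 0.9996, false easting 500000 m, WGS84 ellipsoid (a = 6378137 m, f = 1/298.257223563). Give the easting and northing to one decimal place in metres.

Zone 1 central meridian λ₀ = 6×1 − 183 = -177°; Δλ = -0.2825°.
Transverse Mercator on WGS84 with k₀ = 0.9996 gives E = 472952.809 m, N = 3398805.114 m.

E 472952.8 m, N 3398805.1 m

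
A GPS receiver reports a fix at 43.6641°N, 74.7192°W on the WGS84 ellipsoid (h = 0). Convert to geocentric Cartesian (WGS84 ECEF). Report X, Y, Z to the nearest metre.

WGS84: a = 6378137 m, e² = 0.006694380; N(φ) = a/√(1−e²sin²φ) = 6388338.254 m.
X = (N+h)·cosφ·cosλ = 1217948.847 m; Y = (N+h)·cosφ·sinλ = -4457939.970 m; Z = (N(1−e²)+h)·sinφ = 4381168.931 m.

X 1217949 m, Y -4457940 m, Z 4381169 m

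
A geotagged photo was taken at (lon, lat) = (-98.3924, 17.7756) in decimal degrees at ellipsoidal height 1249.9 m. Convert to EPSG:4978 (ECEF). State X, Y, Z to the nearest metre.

X -886909 m, Y -6011656 m, Z 1935130 m

WGS84: a = 6378137 m, e² = 0.006694380; N(φ) = a/√(1−e²sin²φ) = 6380127.683 m.
X = (N+h)·cosφ·cosλ = -886909.328 m; Y = (N+h)·cosφ·sinλ = -6011655.951 m; Z = (N(1−e²)+h)·sinφ = 1935130.273 m.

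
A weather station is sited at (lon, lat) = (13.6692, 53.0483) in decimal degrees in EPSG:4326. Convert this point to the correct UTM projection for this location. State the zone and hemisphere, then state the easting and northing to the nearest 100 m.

Zone 33N: E 410800 m, N 5878500 m

Longitude 13.6692° lies in the 6° band [12°, 18°), giving zone 33; latitude is north of the equator, so 33N.
Zone 33 central meridian λ₀ = 6×33 − 183 = 15°; Δλ = -1.3308°.
Transverse Mercator on WGS84 with k₀ = 0.9996 gives E = 410791.435 m, N = 5878471.516 m.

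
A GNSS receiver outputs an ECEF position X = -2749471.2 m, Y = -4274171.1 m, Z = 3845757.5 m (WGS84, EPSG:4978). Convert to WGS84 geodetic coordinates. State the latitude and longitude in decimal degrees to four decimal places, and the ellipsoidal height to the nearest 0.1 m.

λ = atan2(Y, X) = -122.75219947°; p = √(X²+Y²) = 5082138.4 m.
Bowring's method on WGS84 (a = 6378137 m, b = 6356752.314 m) gives φ = 37.30080031°, h = 2898.325 m.

lat 37.3008°, lon -122.7522°, h 2898.3 m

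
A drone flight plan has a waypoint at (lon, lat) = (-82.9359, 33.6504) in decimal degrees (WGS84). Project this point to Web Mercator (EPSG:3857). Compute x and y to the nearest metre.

Web Mercator is spherical with R = a = 6378137 m.
x = R·λ = 6378137 × -1.447504523 = -9232382.156 m.
y = R·ln tan(π/4 + φ/2) = 6378137 × 0.624313233 = 3981955.333 m.

x -9232382 m, y 3981955 m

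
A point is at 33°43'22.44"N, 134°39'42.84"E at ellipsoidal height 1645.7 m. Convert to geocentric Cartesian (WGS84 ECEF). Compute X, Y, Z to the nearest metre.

WGS84: a = 6378137 m, e² = 0.006694380; N(φ) = a/√(1−e²sin²φ) = 6384727.368 m.
X = (N+h)·cosφ·cosλ = -3733747.251 m; Y = (N+h)·cosφ·sinλ = 3778074.713 m; Z = (N(1−e²)+h)·sinφ = 3521837.540 m.

X -3733747 m, Y 3778075 m, Z 3521838 m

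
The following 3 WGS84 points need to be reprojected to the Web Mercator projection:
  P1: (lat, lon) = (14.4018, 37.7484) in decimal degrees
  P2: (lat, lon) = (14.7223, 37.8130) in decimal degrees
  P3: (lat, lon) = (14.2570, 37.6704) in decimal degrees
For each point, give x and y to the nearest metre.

P1: x 4202133 m, y 1620355 m; P2: x 4209324 m, y 1657217 m; P3: x 4193450 m, y 1603718 m

Web Mercator: x = R·λ, y = R·ln tan(π/4+φ/2), R = 6378137 m.
P1 (14.4018°, 37.7484°) → (4202132.666, 1620354.737) m.
P2 (14.7223°, 37.8130°) → (4209323.905, 1657216.848) m.
P3 (14.2570°, 37.6704°) → (4193449.746, 1603718.085) m.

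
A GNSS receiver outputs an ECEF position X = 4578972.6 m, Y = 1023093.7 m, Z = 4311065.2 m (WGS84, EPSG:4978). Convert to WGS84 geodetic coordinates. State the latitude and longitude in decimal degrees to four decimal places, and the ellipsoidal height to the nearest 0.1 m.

lat 42.7696°, lon 12.5949°, h 3413.1 m

λ = atan2(Y, X) = 12.59489998°; p = √(X²+Y²) = 4691877.1 m.
Bowring's method on WGS84 (a = 6378137 m, b = 6356752.314 m) gives φ = 42.76959973°, h = 3413.126 m.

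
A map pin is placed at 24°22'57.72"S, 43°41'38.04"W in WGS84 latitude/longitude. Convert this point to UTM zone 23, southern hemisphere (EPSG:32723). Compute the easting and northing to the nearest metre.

Zone 23 central meridian λ₀ = 6×23 − 183 = -45°; Δλ = +1.3061°.
Transverse Mercator on WGS84 with k₀ = 0.9996 gives E = 632456.644 m, N = 7302778.853 m.

E 632457 m, N 7302779 m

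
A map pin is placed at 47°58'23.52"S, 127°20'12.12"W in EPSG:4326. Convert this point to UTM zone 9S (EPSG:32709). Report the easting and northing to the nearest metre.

Zone 9 central meridian λ₀ = 6×9 − 183 = -129°; Δλ = +1.6633°.
Transverse Mercator on WGS84 with k₀ = 0.9996 gives E = 624137.163 m, N = 4685339.823 m.

E 624137 m, N 4685340 m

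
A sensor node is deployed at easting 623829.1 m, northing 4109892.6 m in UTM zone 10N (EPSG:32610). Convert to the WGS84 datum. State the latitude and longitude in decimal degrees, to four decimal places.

Zone 10N: λ₀ = -123°, k₀ = 0.9996, false easting 500000 m.
Meridian distance M = (N − FN)/k₀ = 4111537.2 m.
Inverse transverse Mercator on WGS84 gives φ = 37.12720034°, λ = -121.60599964°.

lat 37.1272°, lon -121.6060°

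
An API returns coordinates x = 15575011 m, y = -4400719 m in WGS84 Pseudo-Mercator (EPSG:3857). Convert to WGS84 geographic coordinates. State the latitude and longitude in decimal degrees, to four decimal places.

lat -36.7241°, lon 139.9127°

R = 6378137 m. λ = x/R = 139.91270432°.
φ = 2·arctan(exp(y/R)) − 90° = 2·arctan(0.50159) − 90° = -36.72409754°.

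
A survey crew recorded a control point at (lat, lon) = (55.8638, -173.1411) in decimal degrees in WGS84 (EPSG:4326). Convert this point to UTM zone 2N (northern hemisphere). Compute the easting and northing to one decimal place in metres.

E 366006.6 m, N 6192993.7 m

Zone 2 central meridian λ₀ = 6×2 − 183 = -171°; Δλ = -2.1411°.
Transverse Mercator on WGS84 with k₀ = 0.9996 gives E = 366006.562 m, N = 6192993.717 m.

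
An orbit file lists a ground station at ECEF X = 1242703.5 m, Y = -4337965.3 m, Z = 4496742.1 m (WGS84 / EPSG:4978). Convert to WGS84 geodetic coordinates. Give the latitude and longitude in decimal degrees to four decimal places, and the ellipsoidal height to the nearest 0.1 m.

lat 45.0924°, lon -74.0145°, h 3019.4 m

λ = atan2(Y, X) = -74.01450040°; p = √(X²+Y²) = 4512455.5 m.
Bowring's method on WGS84 (a = 6378137 m, b = 6356752.314 m) gives φ = 45.09240051°, h = 3019.389 m.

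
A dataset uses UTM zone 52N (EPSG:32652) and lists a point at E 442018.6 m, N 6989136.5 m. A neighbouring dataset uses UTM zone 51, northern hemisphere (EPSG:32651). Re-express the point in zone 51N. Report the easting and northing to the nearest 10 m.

E 745480 m, N 6997900 m

UTM 52N → geographic: φ = 63.02720018°, λ = 127.85420034°.
UTM 51N (λ₀ = 123°) forward: E = 745475.755 m, N = 6997895.061 m.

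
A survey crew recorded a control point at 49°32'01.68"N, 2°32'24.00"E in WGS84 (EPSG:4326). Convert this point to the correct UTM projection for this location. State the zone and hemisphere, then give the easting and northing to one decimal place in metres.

Longitude 2.5400° lies in the 6° band [0°, 6°), giving zone 31; latitude is north of the equator, so 31N.
Zone 31 central meridian λ₀ = 6×31 − 183 = 3°; Δλ = -0.4600°.
Transverse Mercator on WGS84 with k₀ = 0.9996 gives E = 466715.515 m, N = 5486900.203 m.

Zone 31N: E 466715.5 m, N 5486900.2 m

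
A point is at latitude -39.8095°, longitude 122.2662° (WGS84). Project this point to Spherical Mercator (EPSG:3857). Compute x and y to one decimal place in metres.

Web Mercator is spherical with R = a = 6378137 m.
x = R·λ = 6378137 × 2.133947754 = 13610611.125 m.
y = R·ln tan(π/4 + φ/2) = 6378137 × -0.758575401 = -4838297.832 m.

x 13610611.1 m, y -4838297.8 m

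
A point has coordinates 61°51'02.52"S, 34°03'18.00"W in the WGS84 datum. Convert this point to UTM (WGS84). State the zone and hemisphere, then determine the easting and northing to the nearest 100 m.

Zone 25S: E 444500 m, N 3142000 m

Longitude -34.0550° lies in the 6° band [-36°, -30°), giving zone 25; latitude is south of the equator, so 25S.
Zone 25 central meridian λ₀ = 6×25 − 183 = -33°; Δλ = -1.0550°.
Transverse Mercator on WGS84 with k₀ = 0.9996 gives E = 444473.490 m, N = 3142001.075 m.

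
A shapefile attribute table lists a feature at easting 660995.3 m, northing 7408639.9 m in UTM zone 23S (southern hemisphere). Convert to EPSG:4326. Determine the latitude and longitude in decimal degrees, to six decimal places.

lat -23.424200°, lon -43.424200°

Zone 23S: λ₀ = -45°, k₀ = 0.9996, false easting 500000 m, false northing 10000000 m.
Meridian distance M = (N − FN)/k₀ = -2592397.1 m.
Inverse transverse Mercator on WGS84 gives φ = -23.42419995°, λ = -43.42420027°.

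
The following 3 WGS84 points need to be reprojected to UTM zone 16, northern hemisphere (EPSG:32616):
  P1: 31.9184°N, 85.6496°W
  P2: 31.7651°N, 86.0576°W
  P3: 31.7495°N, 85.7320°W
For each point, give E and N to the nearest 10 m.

P1: E 627670 m, N 3532190 m; P2: E 589240 m, N 3514790 m; P3: E 620100 m, N 3513370 m

UTM zone 16N: λ₀ = -87°, k₀ = 0.9996.
P1 (31.9184°, -85.6496°) → (627670.586, 3532186.559) m.
P2 (31.7651°, -86.0576°) → (589242.715, 3514785.674) m.
P3 (31.7495°, -85.7320°) → (620098.266, 3513369.571) m.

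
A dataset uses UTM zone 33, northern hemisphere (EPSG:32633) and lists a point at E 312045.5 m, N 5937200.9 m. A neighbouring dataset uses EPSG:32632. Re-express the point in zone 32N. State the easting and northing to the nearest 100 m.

UTM 33N → geographic: φ = 53.55000005°, λ = 12.16280075°.
UTM 32N (λ₀ = 9°) forward: E = 709518.346 m, N = 5938109.939 m.

E 709500 m, N 5938100 m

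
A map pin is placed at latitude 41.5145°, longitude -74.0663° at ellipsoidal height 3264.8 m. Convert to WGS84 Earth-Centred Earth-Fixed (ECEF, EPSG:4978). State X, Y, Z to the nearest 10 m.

WGS84: a = 6378137 m, e² = 0.006694380; N(φ) = a/√(1−e²sin²φ) = 6387536.635 m.
X = (N+h)·cosφ·cosλ = 1313698.963 m; Y = (N+h)·cosφ·sinλ = -4601502.138 m; Z = (N(1−e²)+h)·sinφ = 4207542.200 m.

X 1313700 m, Y -4601500 m, Z 4207540 m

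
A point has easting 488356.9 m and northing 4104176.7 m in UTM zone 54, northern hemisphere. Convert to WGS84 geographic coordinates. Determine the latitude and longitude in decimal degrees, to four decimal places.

Zone 54N: λ₀ = 141°, k₀ = 0.9996, false easting 500000 m.
Meridian distance M = (N − FN)/k₀ = 4105819.0 m.
Inverse transverse Mercator on WGS84 gives φ = 37.08380028°, λ = 140.86899959°.

lat 37.0838°, lon 140.8690°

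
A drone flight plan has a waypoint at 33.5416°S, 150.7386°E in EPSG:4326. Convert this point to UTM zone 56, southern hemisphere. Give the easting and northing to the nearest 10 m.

E 290030 m, N 6286380 m

Zone 56 central meridian λ₀ = 6×56 − 183 = 153°; Δλ = -2.2614°.
Transverse Mercator on WGS84 with k₀ = 0.9996 gives E = 290028.144 m, N = 6286378.339 m.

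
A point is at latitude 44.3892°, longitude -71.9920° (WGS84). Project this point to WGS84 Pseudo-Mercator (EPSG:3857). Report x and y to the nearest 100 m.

x -8014100 m, y 5525900 m

Web Mercator is spherical with R = a = 6378137 m.
x = R·λ = 6378137 × -1.256497435 = -8014112.781 m.
y = R·ln tan(π/4 + φ/2) = 6378137 × 0.866376915 = 5525870.660 m.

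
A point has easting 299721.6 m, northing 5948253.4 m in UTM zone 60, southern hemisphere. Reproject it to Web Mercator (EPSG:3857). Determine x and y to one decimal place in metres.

x 19454327.8 m, y -4382138.8 m

Unproject from UTM 60S (λ₀ = 177°) → φ = -36.59019999°, λ = 174.76120011°.
Web Mercator (R = 6378137 m): x = 19454327.806 m, y = -4382138.848 m.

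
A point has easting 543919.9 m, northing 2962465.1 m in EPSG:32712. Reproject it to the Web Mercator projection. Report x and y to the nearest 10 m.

x -12258380 m, y -9214820 m

Unproject from UTM 12S (λ₀ = -111°) → φ = -63.46350034°, λ = -110.11889913°.
Web Mercator (R = 6378137 m): x = -12258379.778 m, y = -9214815.368 m.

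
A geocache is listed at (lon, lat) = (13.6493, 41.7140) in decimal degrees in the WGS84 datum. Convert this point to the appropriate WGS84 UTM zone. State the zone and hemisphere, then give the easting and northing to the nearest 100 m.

Zone 33N: E 387600 m, N 4618900 m

Longitude 13.6493° lies in the 6° band [12°, 18°), giving zone 33; latitude is north of the equator, so 33N.
Zone 33 central meridian λ₀ = 6×33 − 183 = 15°; Δλ = -1.3507°.
Transverse Mercator on WGS84 with k₀ = 0.9996 gives E = 387637.532 m, N = 4618904.143 m.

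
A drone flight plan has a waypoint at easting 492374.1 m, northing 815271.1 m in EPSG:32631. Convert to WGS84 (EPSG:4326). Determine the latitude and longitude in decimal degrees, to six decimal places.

Zone 31N: λ₀ = 3°, k₀ = 0.9996, false easting 500000 m.
Meridian distance M = (N − FN)/k₀ = 815597.3 m.
Inverse transverse Mercator on WGS84 gives φ = 7.37560027°, λ = 2.93090002°.

lat 7.375600°, lon 2.930900°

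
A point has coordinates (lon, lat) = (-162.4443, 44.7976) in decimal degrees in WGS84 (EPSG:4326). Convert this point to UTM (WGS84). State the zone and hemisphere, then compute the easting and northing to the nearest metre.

Longitude -162.4443° lies in the 6° band [-168°, -162°), giving zone 3; latitude is north of the equator, so 3N.
Zone 3 central meridian λ₀ = 6×3 − 183 = -165°; Δλ = +2.5557°.
Transverse Mercator on WGS84 with k₀ = 0.9996 gives E = 702136.719 m, N = 4963644.282 m.

Zone 3N: E 702137 m, N 4963644 m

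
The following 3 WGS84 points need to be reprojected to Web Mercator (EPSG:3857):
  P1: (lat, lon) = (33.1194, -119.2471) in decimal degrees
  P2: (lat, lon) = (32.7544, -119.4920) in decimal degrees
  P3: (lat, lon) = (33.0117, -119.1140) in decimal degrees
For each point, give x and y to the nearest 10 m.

P1: x -13274530 m, y 3911160 m; P2: x -13301790 m, y 3862750 m; P3: x -13259710 m, y 3896860 m

Web Mercator: x = R·λ, y = R·ln tan(π/4+φ/2), R = 6378137 m.
P1 (33.1194°, -119.2471°) → (-13274526.451, 3911163.061) m.
P2 (32.7544°, -119.4920°) → (-13301788.594, 3862749.861) m.
P3 (33.0117°, -119.1140°) → (-13259709.826, 3896857.046) m.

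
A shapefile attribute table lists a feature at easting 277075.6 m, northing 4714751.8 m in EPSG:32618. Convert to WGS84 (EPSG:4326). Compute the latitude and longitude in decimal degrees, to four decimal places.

Zone 18N: λ₀ = -75°, k₀ = 0.9996, false easting 500000 m.
Meridian distance M = (N − FN)/k₀ = 4716638.5 m.
Inverse transverse Mercator on WGS84 gives φ = 42.55299979°, λ = -77.71529950°.

lat 42.5530°, lon -77.7153°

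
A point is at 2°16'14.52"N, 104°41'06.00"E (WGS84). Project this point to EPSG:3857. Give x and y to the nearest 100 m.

x 11653500 m, y 252800 m

Web Mercator is spherical with R = a = 6378137 m.
x = R·λ = 6378137 × 1.827097927 = 11653480.894 m.
y = R·ln tan(π/4 + φ/2) = 6378137 × 0.039641570 = 252839.363 m.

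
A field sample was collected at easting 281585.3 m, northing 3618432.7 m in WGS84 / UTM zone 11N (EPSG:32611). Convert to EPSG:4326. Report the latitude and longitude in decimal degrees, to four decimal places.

lat 32.6820°, lon -119.3295°

Zone 11N: λ₀ = -117°, k₀ = 0.9996, false easting 500000 m.
Meridian distance M = (N − FN)/k₀ = 3619880.7 m.
Inverse transverse Mercator on WGS84 gives φ = 32.68200018°, λ = -119.32949954°.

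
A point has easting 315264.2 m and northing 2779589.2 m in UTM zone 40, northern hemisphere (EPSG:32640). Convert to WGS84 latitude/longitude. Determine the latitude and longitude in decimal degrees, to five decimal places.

Zone 40N: λ₀ = 57°, k₀ = 0.9996, false easting 500000 m.
Meridian distance M = (N − FN)/k₀ = 2780701.5 m.
Inverse transverse Mercator on WGS84 gives φ = 25.12089961°, λ = 55.16770003°.

lat 25.12090°, lon 55.16770°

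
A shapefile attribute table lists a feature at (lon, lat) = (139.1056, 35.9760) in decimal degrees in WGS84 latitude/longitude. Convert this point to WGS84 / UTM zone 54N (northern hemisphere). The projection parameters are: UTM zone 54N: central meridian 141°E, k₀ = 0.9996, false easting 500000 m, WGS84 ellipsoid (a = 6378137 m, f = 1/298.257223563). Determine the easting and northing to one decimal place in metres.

Zone 54 central meridian λ₀ = 6×54 − 183 = 141°; Δλ = -1.8944°.
Transverse Mercator on WGS84 with k₀ = 0.9996 gives E = 329200.787 m, N = 3982945.580 m.

E 329200.8 m, N 3982945.6 m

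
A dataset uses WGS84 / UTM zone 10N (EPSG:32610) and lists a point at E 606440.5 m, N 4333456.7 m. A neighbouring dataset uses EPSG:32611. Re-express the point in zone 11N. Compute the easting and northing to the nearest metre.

UTM 10N → geographic: φ = 39.14379991°, λ = -121.76830028°.
UTM 11N (λ₀ = -117°) forward: E = 87844.259 m, N = 4343574.769 m.

E 87844 m, N 4343575 m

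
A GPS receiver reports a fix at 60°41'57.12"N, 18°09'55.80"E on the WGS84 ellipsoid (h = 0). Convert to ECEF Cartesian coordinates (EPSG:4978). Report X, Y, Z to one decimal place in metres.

X 2973432.5 m, Y 975631.3 m, Z 5539016.3 m

WGS84: a = 6378137 m, e² = 0.006694380; N(φ) = a/√(1−e²sin²φ) = 6394434.895 m.
X = (N+h)·cosφ·cosλ = 2973432.525 m; Y = (N+h)·cosφ·sinλ = 975631.304 m; Z = (N(1−e²)+h)·sinφ = 5539016.310 m.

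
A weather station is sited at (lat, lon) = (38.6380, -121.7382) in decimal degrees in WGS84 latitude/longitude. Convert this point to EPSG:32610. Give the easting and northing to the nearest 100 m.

Zone 10 central meridian λ₀ = 6×10 − 183 = -123°; Δλ = +1.2618°.
Transverse Mercator on WGS84 with k₀ = 0.9996 gives E = 609818.006 m, N = 4277361.416 m.

E 609800 m, N 4277400 m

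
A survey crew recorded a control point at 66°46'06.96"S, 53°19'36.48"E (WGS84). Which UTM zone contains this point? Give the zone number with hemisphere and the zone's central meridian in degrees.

UTM zone = ⌊(λ + 180)/6⌋ + 1; 53.3268° ∈ [48°, 54°) → zone 39.
Hemisphere: S (φ < 0).
Central meridian λ₀ = 6×39 − 183 = 51°.

Zone 39S, central meridian 51°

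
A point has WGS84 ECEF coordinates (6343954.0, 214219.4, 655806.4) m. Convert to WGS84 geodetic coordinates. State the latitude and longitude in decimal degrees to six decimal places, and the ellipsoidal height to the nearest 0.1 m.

λ = atan2(Y, X) = 1.93399978°; p = √(X²+Y²) = 6347569.8 m.
Bowring's method on WGS84 (a = 6378137 m, b = 6356752.314 m) gives φ = 5.93809961°, h = 3447.545 m.

lat 5.938100°, lon 1.934000°, h 3447.5 m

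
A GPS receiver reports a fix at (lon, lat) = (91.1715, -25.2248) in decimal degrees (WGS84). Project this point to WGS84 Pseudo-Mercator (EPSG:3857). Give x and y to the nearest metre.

x 10149165 m, y -2903382 m

Web Mercator is spherical with R = a = 6378137 m.
x = R·λ = 6378137 × 1.591242859 = 10149164.955 m.
y = R·ln tan(π/4 + φ/2) = 6378137 × -0.455208410 = -2903381.600 m.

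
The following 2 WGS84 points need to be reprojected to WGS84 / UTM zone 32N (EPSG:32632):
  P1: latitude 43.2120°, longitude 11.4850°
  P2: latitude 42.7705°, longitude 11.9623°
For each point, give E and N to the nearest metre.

UTM zone 32N: λ₀ = 9°, k₀ = 0.9996.
P1 (43.2120°, 11.4850°) → (701854.549, 4787355.626) m.
P2 (42.7705°, 11.9623°) → (742357.440, 4739586.154) m.

P1: E 701855 m, N 4787356 m; P2: E 742357 m, N 4739586 m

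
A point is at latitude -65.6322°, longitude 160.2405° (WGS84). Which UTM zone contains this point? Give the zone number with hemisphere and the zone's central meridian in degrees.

Zone 57S, central meridian 159°

UTM zone = ⌊(λ + 180)/6⌋ + 1; 160.2405° ∈ [156°, 162°) → zone 57.
Hemisphere: S (φ < 0).
Central meridian λ₀ = 6×57 − 183 = 159°.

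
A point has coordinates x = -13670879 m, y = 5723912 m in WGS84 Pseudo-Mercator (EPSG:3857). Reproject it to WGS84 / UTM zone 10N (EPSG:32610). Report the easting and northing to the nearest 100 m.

Web Mercator inverse (R = 6378137 m) → φ = 45.64669822°, λ = -122.80759553°.
UTM 10N forward: E = 514992.860 m, N = 5054812.460 m.

E 515000 m, N 5054800 m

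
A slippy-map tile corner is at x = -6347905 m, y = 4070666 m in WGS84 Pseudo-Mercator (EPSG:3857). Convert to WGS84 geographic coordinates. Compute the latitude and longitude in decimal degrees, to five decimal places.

lat 34.31120°, lon -57.02420°

R = 6378137 m. λ = x/R = -57.02420084°.
φ = 2·arctan(exp(y/R)) − 90° = 2·arctan(1.89311) − 90° = 34.31120356°.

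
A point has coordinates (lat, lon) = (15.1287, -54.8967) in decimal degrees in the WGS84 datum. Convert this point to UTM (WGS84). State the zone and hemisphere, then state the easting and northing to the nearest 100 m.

Zone 21N: E 726000 m, N 1673600 m

Longitude -54.8967° lies in the 6° band [-60°, -54°), giving zone 21; latitude is north of the equator, so 21N.
Zone 21 central meridian λ₀ = 6×21 − 183 = -57°; Δλ = +2.1033°.
Transverse Mercator on WGS84 with k₀ = 0.9996 gives E = 726028.794 m, N = 1673643.981 m.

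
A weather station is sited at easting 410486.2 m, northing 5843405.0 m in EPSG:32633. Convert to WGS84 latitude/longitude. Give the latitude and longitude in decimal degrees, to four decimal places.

Zone 33N: λ₀ = 15°, k₀ = 0.9996, false easting 500000 m.
Meridian distance M = (N − FN)/k₀ = 5845743.3 m.
Inverse transverse Mercator on WGS84 gives φ = 52.73310022°, λ = 13.67429939°.

lat 52.7331°, lon 13.6743°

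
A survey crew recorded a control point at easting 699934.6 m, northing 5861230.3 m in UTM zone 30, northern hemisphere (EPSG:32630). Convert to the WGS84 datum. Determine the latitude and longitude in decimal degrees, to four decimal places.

Zone 30N: λ₀ = -3°, k₀ = 0.9996, false easting 500000 m.
Meridian distance M = (N − FN)/k₀ = 5863575.7 m.
Inverse transverse Mercator on WGS84 gives φ = 52.86360044°, λ = -0.02980020°.

lat 52.8636°, lon -0.0298°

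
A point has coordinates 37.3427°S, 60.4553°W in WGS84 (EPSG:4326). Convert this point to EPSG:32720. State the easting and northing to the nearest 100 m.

Zone 20 central meridian λ₀ = 6×20 − 183 = -63°; Δλ = +2.5447°.
Transverse Mercator on WGS84 with k₀ = 0.9996 gives E = 725416.959 m, N = 5864072.160 m.

E 725400 m, N 5864100 m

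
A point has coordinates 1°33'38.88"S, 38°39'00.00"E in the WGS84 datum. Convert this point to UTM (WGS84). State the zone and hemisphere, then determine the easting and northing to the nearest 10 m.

Zone 37S: E 461070 m, N 9827480 m

Longitude 38.6500° lies in the 6° band [36°, 42°), giving zone 37; latitude is south of the equator, so 37S.
Zone 37 central meridian λ₀ = 6×37 − 183 = 39°; Δλ = -0.3500°.
Transverse Mercator on WGS84 with k₀ = 0.9996 gives E = 461067.873 m, N = 9827481.037 m.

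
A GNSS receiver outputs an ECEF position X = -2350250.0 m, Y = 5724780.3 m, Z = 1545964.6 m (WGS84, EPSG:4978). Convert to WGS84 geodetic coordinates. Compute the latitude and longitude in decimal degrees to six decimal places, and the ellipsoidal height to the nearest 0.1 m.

λ = atan2(Y, X) = 112.32010019°; p = √(X²+Y²) = 6188439.6 m.
Bowring's method on WGS84 (a = 6378137 m, b = 6356752.314 m) gives φ = 14.11700027°, h = 1744.981 m.

lat 14.117000°, lon 112.320100°, h 1745.0 m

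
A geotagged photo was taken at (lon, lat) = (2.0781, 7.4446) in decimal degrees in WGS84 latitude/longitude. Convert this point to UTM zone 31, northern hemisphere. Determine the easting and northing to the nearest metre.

Zone 31 central meridian λ₀ = 6×31 − 183 = 3°; Δλ = -0.9219°.
Transverse Mercator on WGS84 with k₀ = 0.9996 gives E = 398270.349 m, N = 823004.375 m.

E 398270 m, N 823004 m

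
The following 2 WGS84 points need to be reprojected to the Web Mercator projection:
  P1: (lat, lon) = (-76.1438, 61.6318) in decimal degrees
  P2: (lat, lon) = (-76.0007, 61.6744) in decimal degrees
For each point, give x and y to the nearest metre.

P1: x 6860821 m, y -13443524 m; P2: x 6865563 m, y -13377342 m

Web Mercator: x = R·λ, y = R·ln tan(π/4+φ/2), R = 6378137 m.
P1 (-76.1438°, 61.6318°) → (6860820.593, -13443524.195) m.
P2 (-76.0007°, 61.6744°) → (6865562.803, -13377341.895) m.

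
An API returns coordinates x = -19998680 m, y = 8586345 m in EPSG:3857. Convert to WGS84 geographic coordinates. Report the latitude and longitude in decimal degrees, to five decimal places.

lat 60.82760°, lon -179.65120°

R = 6378137 m. λ = x/R = -179.65119906°.
φ = 2·arctan(exp(y/R)) − 90° = 2·arctan(3.84285) − 90° = 60.82760178°.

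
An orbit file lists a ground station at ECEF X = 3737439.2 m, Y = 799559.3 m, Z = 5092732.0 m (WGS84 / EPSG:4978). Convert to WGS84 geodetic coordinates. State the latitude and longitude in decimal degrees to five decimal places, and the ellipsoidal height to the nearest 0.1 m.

lat 53.29690°, lon 12.07540°, h 2958.5 m

λ = atan2(Y, X) = 12.07540044°; p = √(X²+Y²) = 3822008.2 m.
Bowring's method on WGS84 (a = 6378137 m, b = 6356752.314 m) gives φ = 53.29690006°, h = 2958.487 m.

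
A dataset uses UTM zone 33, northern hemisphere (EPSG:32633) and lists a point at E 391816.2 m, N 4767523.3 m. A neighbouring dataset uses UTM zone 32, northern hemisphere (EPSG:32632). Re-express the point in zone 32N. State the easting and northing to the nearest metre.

UTM 33N → geographic: φ = 43.05270002°, λ = 13.67159985°.
UTM 32N (λ₀ = 9°) forward: E = 880477.854 m, N = 4777268.264 m.

E 880478 m, N 4777268 m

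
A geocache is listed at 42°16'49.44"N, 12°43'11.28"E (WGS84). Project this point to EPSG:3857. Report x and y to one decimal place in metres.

x 1415961.7 m, y 5203075.0 m

Web Mercator is spherical with R = a = 6378137 m.
x = R·λ = 6378137 × 0.222002390 = 1415961.659 m.
y = R·ln tan(π/4 + φ/2) = 6378137 × 0.815767204 = 5203074.987 m.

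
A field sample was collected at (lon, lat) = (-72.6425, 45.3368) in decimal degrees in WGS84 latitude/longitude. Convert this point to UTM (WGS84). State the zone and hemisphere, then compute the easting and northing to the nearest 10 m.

Zone 18N: E 684710 m, N 5023070 m

Longitude -72.6425° lies in the 6° band [-78°, -72°), giving zone 18; latitude is north of the equator, so 18N.
Zone 18 central meridian λ₀ = 6×18 − 183 = -75°; Δλ = +2.3575°.
Transverse Mercator on WGS84 with k₀ = 0.9996 gives E = 684714.739 m, N = 5023069.342 m.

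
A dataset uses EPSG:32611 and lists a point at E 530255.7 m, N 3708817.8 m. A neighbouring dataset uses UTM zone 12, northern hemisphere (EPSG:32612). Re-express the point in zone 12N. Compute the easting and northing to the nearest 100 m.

UTM 11N → geographic: φ = 33.51849998°, λ = -116.67419979°.
UTM 12N (λ₀ = -111°) forward: E = -27276.310 m, N = 3723216.349 m.

E -27300 m, N 3723200 m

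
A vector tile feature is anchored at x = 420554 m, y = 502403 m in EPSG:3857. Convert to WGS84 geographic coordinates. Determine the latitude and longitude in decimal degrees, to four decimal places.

lat 4.5085°, lon 3.7779°

R = 6378137 m. λ = x/R = 3.77790086°.
φ = 2·arctan(exp(y/R)) − 90° = 2·arctan(1.08195) − 90° = 4.50850307°.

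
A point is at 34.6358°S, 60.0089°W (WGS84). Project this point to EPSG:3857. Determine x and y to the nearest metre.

Web Mercator is spherical with R = a = 6378137 m.
x = R·λ = 6378137 × -1.047352886 = -6680160.191 m.
y = R·ln tan(π/4 + φ/2) = 6378137 × -0.645093905 = -4114497.306 m.

x -6680160 m, y -4114497 m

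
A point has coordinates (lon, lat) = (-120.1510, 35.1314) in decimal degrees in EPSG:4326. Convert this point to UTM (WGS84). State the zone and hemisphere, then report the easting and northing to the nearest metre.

Zone 10N: E 759596 m, N 3891331 m

Longitude -120.1510° lies in the 6° band [-126°, -120°), giving zone 10; latitude is north of the equator, so 10N.
Zone 10 central meridian λ₀ = 6×10 − 183 = -123°; Δλ = +2.8490°.
Transverse Mercator on WGS84 with k₀ = 0.9996 gives E = 759596.103 m, N = 3891330.844 m.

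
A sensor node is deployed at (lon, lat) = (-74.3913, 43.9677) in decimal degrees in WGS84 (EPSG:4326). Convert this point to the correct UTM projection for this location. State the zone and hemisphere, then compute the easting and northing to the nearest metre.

Longitude -74.3913° lies in the 6° band [-78°, -72°), giving zone 18; latitude is north of the equator, so 18N.
Zone 18 central meridian λ₀ = 6×18 − 183 = -75°; Δλ = +0.6087°.
Transverse Mercator on WGS84 with k₀ = 0.9996 gives E = 548828.483 m, N = 4868465.435 m.

Zone 18N: E 548828 m, N 4868465 m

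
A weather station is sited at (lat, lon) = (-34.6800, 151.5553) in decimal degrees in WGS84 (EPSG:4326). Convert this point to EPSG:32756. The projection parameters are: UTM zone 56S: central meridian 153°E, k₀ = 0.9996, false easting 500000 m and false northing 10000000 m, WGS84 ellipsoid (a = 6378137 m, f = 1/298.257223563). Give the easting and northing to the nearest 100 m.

Zone 56 central meridian λ₀ = 6×56 − 183 = 153°; Δλ = -1.4447°.
Transverse Mercator on WGS84 with k₀ = 0.9996 gives E = 367652.581 m, N = 6161493.268 m.

E 367700 m, N 6161500 m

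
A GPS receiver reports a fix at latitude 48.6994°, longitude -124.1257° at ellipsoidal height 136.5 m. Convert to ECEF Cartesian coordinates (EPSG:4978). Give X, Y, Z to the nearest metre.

X -2366171 m, Y -3491446 m, Z 4768664 m

WGS84: a = 6378137 m, e² = 0.006694380; N(φ) = a/√(1−e²sin²φ) = 6390220.265 m.
X = (N+h)·cosφ·cosλ = -2366171.393 m; Y = (N+h)·cosφ·sinλ = -3491446.097 m; Z = (N(1−e²)+h)·sinφ = 4768663.967 m.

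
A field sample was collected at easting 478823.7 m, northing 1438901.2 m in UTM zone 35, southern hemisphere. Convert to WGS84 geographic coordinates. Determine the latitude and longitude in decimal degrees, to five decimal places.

lat -77.12700°, lon 26.14850°

Zone 35S: λ₀ = 27°, k₀ = 0.9996, false easting 500000 m, false northing 10000000 m.
Meridian distance M = (N − FN)/k₀ = -8564524.6 m.
Inverse transverse Mercator on WGS84 gives φ = -77.12699958°, λ = 26.14850141°.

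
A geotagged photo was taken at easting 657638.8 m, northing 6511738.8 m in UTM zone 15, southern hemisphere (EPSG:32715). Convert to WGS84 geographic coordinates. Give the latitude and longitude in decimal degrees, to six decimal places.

lat -31.518500°, lon -91.339800°

Zone 15S: λ₀ = -93°, k₀ = 0.9996, false easting 500000 m, false northing 10000000 m.
Meridian distance M = (N − FN)/k₀ = -3489657.1 m.
Inverse transverse Mercator on WGS84 gives φ = -31.51849976°, λ = -91.33979993°.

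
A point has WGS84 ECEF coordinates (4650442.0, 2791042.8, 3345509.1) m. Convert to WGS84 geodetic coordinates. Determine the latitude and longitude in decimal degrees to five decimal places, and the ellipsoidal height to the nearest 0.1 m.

lat 31.83980°, lon 30.97080°, h 294.6 m

λ = atan2(Y, X) = 30.97080044°; p = √(X²+Y²) = 5423700.8 m.
Bowring's method on WGS84 (a = 6378137 m, b = 6356752.314 m) gives φ = 31.83979982°, h = 294.601 m.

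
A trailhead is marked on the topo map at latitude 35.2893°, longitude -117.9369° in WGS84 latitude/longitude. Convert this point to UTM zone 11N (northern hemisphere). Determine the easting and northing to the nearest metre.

E 414807 m, N 3905529 m

Zone 11 central meridian λ₀ = 6×11 − 183 = -117°; Δλ = -0.9369°.
Transverse Mercator on WGS84 with k₀ = 0.9996 gives E = 414807.046 m, N = 3905528.516 m.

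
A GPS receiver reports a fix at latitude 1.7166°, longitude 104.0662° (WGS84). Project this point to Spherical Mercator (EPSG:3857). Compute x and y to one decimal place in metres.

x 11584596.4 m, y 191119.6 m

Web Mercator is spherical with R = a = 6378137 m.
x = R·λ = 6378137 × 1.816297830 = 11584596.393 m.
y = R·ln tan(π/4 + φ/2) = 6378137 × 0.029964805 = 191119.632 m.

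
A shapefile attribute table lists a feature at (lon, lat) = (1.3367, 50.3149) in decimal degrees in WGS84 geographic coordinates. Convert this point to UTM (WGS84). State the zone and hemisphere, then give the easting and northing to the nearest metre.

Zone 31N: E 381580 m, N 5574967 m

Longitude 1.3367° lies in the 6° band [0°, 6°), giving zone 31; latitude is north of the equator, so 31N.
Zone 31 central meridian λ₀ = 6×31 − 183 = 3°; Δλ = -1.6633°.
Transverse Mercator on WGS84 with k₀ = 0.9996 gives E = 381579.627 m, N = 5574966.636 m.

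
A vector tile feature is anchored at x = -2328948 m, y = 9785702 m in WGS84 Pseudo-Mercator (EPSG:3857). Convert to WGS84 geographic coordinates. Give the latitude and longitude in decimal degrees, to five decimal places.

lat 65.66480°, lon -20.92130°

R = 6378137 m. λ = x/R = -20.92129584°.
φ = 2·arctan(exp(y/R)) − 90° = 2·arctan(4.63788) − 90° = 65.66479919°.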